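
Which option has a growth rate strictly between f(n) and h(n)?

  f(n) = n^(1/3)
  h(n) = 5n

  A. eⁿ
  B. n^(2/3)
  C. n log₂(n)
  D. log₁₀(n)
B

We need g(n) with n^(1/3) = o(g(n)) and g(n) = o(5n), i.e. O(n^(1/3)) ≺ g ≺ O(n).
Check each option:
  A. eⁿ — O(eⁿ) does not grow strictly slower than h(n)
  B. n^(2/3) — O(n^(2/3)) is strictly between O(n^(1/3)) and O(n) ✓
  C. n log₂(n) — O(n log n) does not grow strictly slower than h(n)
  D. log₁₀(n) — O(log n) does not grow strictly faster than f(n)

Only option B (n^(2/3)) lies strictly between.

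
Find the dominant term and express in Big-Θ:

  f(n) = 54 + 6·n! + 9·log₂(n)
Θ(n!)

Order the terms by growth rate: 54 ≺ 9·log₂(n) ≺ 6·n!.
The fastest-growing term 6·n! dominates as n → ∞; dropping its constant factor gives Θ(n!).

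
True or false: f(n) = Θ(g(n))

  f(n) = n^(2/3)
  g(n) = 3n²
False

f(n) = n^(2/3) is O(n^(2/3)), and g(n) = 3n² is O(n²).
Since they have different growth rates, f(n) = Θ(g(n)) is false.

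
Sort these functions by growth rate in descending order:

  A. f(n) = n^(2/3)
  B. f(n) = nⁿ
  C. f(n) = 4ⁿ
B > C > A

Comparing growth rates:
B = nⁿ is O(nⁿ)
C = 4ⁿ is O(4ⁿ)
A = n^(2/3) is O(n^(2/3))

Therefore, the order from fastest to slowest is: B > C > A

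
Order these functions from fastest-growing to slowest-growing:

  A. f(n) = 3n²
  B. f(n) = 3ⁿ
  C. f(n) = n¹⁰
B > C > A

Comparing growth rates:
B = 3ⁿ is O(3ⁿ)
C = n¹⁰ is O(n¹⁰)
A = 3n² is O(n²)

Therefore, the order from fastest to slowest is: B > C > A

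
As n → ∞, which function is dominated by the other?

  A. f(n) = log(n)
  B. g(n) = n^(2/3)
A

f(n) = log(n) is O(log n), while g(n) = n^(2/3) is O(n^(2/3)).
Since O(log n) grows slower than O(n^(2/3)), f(n) is dominated.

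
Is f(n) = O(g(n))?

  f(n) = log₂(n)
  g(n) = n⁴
True

f(n) = log₂(n) is O(log n), and g(n) = n⁴ is O(n⁴).
Since O(log n) ⊆ O(n⁴) (f grows no faster than g), f(n) = O(g(n)) is true.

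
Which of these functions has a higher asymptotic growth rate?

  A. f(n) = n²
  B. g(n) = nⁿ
B

f(n) = n² is O(n²), while g(n) = nⁿ is O(nⁿ).
Since O(nⁿ) grows faster than O(n²), g(n) dominates.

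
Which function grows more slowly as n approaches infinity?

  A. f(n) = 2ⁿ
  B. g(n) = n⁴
B

f(n) = 2ⁿ is O(2ⁿ), while g(n) = n⁴ is O(n⁴).
Since O(n⁴) grows slower than O(2ⁿ), g(n) is dominated.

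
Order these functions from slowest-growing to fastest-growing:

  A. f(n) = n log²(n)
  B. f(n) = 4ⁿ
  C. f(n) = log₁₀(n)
C < A < B

Comparing growth rates:
C = log₁₀(n) is O(log n)
A = n log²(n) is O(n log² n)
B = 4ⁿ is O(4ⁿ)

Therefore, the order from slowest to fastest is: C < A < B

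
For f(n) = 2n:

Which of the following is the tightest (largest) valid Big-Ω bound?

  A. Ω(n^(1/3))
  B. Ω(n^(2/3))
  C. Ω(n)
C

f(n) = 2n is Ω(n).
All listed options are valid Big-Ω bounds (lower bounds),
but Ω(n) is the tightest (largest valid bound).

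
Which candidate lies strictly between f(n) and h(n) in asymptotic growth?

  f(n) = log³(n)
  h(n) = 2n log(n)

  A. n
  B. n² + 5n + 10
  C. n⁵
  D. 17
A

We need g(n) with log³(n) = o(g(n)) and g(n) = o(2n log(n)), i.e. O(log³ n) ≺ g ≺ O(n log n).
Check each option:
  A. n — O(n) is strictly between O(log³ n) and O(n log n) ✓
  B. n² + 5n + 10 — O(n²) does not grow strictly slower than h(n)
  C. n⁵ — O(n⁵) does not grow strictly slower than h(n)
  D. 17 — O(1) does not grow strictly faster than f(n)

Only option A (n) lies strictly between.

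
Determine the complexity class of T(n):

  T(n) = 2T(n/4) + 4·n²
Θ(n²)

Master Theorem: a = 2, b = 4, f(n) = 4·n².
Compute the critical exponent d = log₄(2) = 0.500.
Compare f(n) = Θ(n²) against n^d:
  k = 2 > d = 0.500, so f(n) = Ω(n^(d+ε)) — Case 3.
  Regularity: a·(n/b)^2/n^2 = a/b^2 = 2/16 < 1 ✓.
  The top-level work dominates: T(n) = Θ(f(n)) = Θ(n²).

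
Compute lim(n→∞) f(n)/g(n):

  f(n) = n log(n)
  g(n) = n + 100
∞

Since n log(n) (O(n log n)) grows faster than n + 100 (O(n)),
the ratio f(n)/g(n) → ∞ as n → ∞.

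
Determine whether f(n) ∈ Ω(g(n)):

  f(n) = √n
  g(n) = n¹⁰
False

f(n) = √n is O(√n), and g(n) = n¹⁰ is O(n¹⁰).
Since O(√n) grows slower than O(n¹⁰), f(n) = Ω(g(n)) is false.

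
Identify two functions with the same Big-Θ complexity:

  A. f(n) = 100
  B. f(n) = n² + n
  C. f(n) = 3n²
B and C

Examining each function:
  A. 100 is O(1)
  B. n² + n is O(n²)
  C. 3n² is O(n²)

Functions B and C both have the same complexity class.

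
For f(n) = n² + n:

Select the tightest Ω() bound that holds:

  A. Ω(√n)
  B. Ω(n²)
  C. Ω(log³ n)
B

f(n) = n² + n is Ω(n²).
All listed options are valid Big-Ω bounds (lower bounds),
but Ω(n²) is the tightest (largest valid bound).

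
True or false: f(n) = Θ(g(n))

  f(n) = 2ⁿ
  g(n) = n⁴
False

f(n) = 2ⁿ is O(2ⁿ), and g(n) = n⁴ is O(n⁴).
Since they have different growth rates, f(n) = Θ(g(n)) is false.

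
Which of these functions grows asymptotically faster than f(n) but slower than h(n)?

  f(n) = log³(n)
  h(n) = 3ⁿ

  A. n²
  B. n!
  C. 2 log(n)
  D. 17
A

We need g(n) with log³(n) = o(g(n)) and g(n) = o(3ⁿ), i.e. O(log³ n) ≺ g ≺ O(3ⁿ).
Check each option:
  A. n² — O(n²) is strictly between O(log³ n) and O(3ⁿ) ✓
  B. n! — O(n!) does not grow strictly slower than h(n)
  C. 2 log(n) — O(log n) does not grow strictly faster than f(n)
  D. 17 — O(1) does not grow strictly faster than f(n)

Only option A (n²) lies strictly between.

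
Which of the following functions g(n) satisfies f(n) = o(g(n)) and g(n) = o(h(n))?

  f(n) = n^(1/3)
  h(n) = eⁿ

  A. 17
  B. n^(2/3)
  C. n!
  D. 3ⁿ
B

We need g(n) with n^(1/3) = o(g(n)) and g(n) = o(eⁿ), i.e. O(n^(1/3)) ≺ g ≺ O(eⁿ).
Check each option:
  A. 17 — O(1) does not grow strictly faster than f(n)
  B. n^(2/3) — O(n^(2/3)) is strictly between O(n^(1/3)) and O(eⁿ) ✓
  C. n! — O(n!) does not grow strictly slower than h(n)
  D. 3ⁿ — O(3ⁿ) does not grow strictly slower than h(n)

Only option B (n^(2/3)) lies strictly between.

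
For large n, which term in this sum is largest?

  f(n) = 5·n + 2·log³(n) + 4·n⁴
4·n⁴

Looking at each term:
  - 5·n is O(n)
  - 2·log³(n) is O(log³ n)
  - 4·n⁴ is O(n⁴)

The term 4·n⁴ (O(n⁴)) grows fastest and dominates all others.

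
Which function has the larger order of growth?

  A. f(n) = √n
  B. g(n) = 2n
B

f(n) = √n is O(√n), while g(n) = 2n is O(n).
Since O(n) grows faster than O(√n), g(n) dominates.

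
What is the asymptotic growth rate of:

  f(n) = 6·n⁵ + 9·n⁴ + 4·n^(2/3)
Θ(n⁵)

Order the terms by growth rate: 4·n^(2/3) ≺ 9·n⁴ ≺ 6·n⁵.
The fastest-growing term 6·n⁵ dominates as n → ∞; dropping its constant factor gives Θ(n⁵).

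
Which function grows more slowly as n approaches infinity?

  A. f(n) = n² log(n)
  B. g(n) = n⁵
A

f(n) = n² log(n) is O(n² log n), while g(n) = n⁵ is O(n⁵).
Since O(n² log n) grows slower than O(n⁵), f(n) is dominated.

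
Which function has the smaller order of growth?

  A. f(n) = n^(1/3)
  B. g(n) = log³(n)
B

f(n) = n^(1/3) is O(n^(1/3)), while g(n) = log³(n) is O(log³ n).
Since O(log³ n) grows slower than O(n^(1/3)), g(n) is dominated.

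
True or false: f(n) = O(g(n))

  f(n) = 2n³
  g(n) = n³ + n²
True

f(n) = 2n³ and g(n) = n³ + n² are both O(n³).
Big-O permits equal growth rates (f ≤ c·g for some c), so f(n) = O(g(n)) is true.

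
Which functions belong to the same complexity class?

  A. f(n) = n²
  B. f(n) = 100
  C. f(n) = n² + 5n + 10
A and C

Examining each function:
  A. n² is O(n²)
  B. 100 is O(1)
  C. n² + 5n + 10 is O(n²)

Functions A and C both have the same complexity class.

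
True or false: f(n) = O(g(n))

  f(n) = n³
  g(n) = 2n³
True

f(n) = n³ and g(n) = 2n³ are both O(n³).
Big-O permits equal growth rates (f ≤ c·g for some c), so f(n) = O(g(n)) is true.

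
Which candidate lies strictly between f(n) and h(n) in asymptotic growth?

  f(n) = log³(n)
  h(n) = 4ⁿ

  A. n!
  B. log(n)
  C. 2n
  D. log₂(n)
C

We need g(n) with log³(n) = o(g(n)) and g(n) = o(4ⁿ), i.e. O(log³ n) ≺ g ≺ O(4ⁿ).
Check each option:
  A. n! — O(n!) does not grow strictly slower than h(n)
  B. log(n) — O(log n) does not grow strictly faster than f(n)
  C. 2n — O(n) is strictly between O(log³ n) and O(4ⁿ) ✓
  D. log₂(n) — O(log n) does not grow strictly faster than f(n)

Only option C (2n) lies strictly between.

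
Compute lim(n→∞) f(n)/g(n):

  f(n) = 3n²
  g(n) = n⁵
0

Since 3n² (O(n²)) grows slower than n⁵ (O(n⁵)),
the ratio f(n)/g(n) → 0 as n → ∞.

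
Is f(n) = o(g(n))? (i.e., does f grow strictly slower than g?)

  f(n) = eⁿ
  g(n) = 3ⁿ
True

f(n) = eⁿ is O(eⁿ), and g(n) = 3ⁿ is O(3ⁿ).
Since O(eⁿ) grows strictly slower than O(3ⁿ), f(n) = o(g(n)) is true.
This means lim(n→∞) f(n)/g(n) = 0.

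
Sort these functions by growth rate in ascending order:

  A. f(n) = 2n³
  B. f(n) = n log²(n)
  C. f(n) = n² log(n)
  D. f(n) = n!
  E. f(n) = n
E < B < C < A < D

Comparing growth rates:
E = n is O(n)
B = n log²(n) is O(n log² n)
C = n² log(n) is O(n² log n)
A = 2n³ is O(n³)
D = n! is O(n!)

Therefore, the order from slowest to fastest is: E < B < C < A < D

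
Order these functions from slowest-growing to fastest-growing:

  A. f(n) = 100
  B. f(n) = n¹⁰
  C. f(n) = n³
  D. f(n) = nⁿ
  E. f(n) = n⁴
A < C < E < B < D

Comparing growth rates:
A = 100 is O(1)
C = n³ is O(n³)
E = n⁴ is O(n⁴)
B = n¹⁰ is O(n¹⁰)
D = nⁿ is O(nⁿ)

Therefore, the order from slowest to fastest is: A < C < E < B < D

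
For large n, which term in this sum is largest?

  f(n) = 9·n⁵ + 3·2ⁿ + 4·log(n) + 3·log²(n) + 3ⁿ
3ⁿ

Looking at each term:
  - 9·n⁵ is O(n⁵)
  - 3·2ⁿ is O(2ⁿ)
  - 4·log(n) is O(log n)
  - 3·log²(n) is O(log² n)
  - 3ⁿ is O(3ⁿ)

The term 3ⁿ (O(3ⁿ)) grows fastest and dominates all others.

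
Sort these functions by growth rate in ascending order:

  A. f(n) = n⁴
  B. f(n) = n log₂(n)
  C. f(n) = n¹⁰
B < A < C

Comparing growth rates:
B = n log₂(n) is O(n log n)
A = n⁴ is O(n⁴)
C = n¹⁰ is O(n¹⁰)

Therefore, the order from slowest to fastest is: B < A < C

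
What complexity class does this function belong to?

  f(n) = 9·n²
O(n²)

The dominant term in 9·n² is 9·n², which is Θ(n²).
Constants are absorbed, so the tightest bound is O(n²).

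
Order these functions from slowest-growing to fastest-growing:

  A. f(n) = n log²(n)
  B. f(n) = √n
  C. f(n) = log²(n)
C < B < A

Comparing growth rates:
C = log²(n) is O(log² n)
B = √n is O(√n)
A = n log²(n) is O(n log² n)

Therefore, the order from slowest to fastest is: C < B < A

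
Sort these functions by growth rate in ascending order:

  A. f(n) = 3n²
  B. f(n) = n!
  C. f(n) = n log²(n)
C < A < B

Comparing growth rates:
C = n log²(n) is O(n log² n)
A = 3n² is O(n²)
B = n! is O(n!)

Therefore, the order from slowest to fastest is: C < A < B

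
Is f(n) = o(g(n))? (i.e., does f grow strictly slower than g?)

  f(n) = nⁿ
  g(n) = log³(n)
False

f(n) = nⁿ is O(nⁿ), and g(n) = log³(n) is O(log³ n).
Since O(nⁿ) grows faster than or equal to O(log³ n), f(n) = o(g(n)) is false.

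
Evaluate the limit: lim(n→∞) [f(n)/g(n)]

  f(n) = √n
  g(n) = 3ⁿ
0

Since √n (O(√n)) grows slower than 3ⁿ (O(3ⁿ)),
the ratio f(n)/g(n) → 0 as n → ∞.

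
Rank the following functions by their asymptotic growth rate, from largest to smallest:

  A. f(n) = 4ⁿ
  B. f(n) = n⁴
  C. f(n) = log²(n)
A > B > C

Comparing growth rates:
A = 4ⁿ is O(4ⁿ)
B = n⁴ is O(n⁴)
C = log²(n) is O(log² n)

Therefore, the order from fastest to slowest is: A > B > C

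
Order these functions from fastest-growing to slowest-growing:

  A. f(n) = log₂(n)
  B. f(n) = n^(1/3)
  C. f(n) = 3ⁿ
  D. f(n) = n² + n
C > D > B > A

Comparing growth rates:
C = 3ⁿ is O(3ⁿ)
D = n² + n is O(n²)
B = n^(1/3) is O(n^(1/3))
A = log₂(n) is O(log n)

Therefore, the order from fastest to slowest is: C > D > B > A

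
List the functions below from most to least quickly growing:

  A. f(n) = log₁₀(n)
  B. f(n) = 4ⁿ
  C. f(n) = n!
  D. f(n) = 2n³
C > B > D > A

Comparing growth rates:
C = n! is O(n!)
B = 4ⁿ is O(4ⁿ)
D = 2n³ is O(n³)
A = log₁₀(n) is O(log n)

Therefore, the order from fastest to slowest is: C > B > D > A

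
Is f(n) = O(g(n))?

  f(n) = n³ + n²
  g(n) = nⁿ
True

f(n) = n³ + n² is O(n³), and g(n) = nⁿ is O(nⁿ).
Since O(n³) ⊆ O(nⁿ) (f grows no faster than g), f(n) = O(g(n)) is true.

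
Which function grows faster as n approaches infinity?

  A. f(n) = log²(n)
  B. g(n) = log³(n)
B

f(n) = log²(n) is O(log² n), while g(n) = log³(n) is O(log³ n).
Since O(log³ n) grows faster than O(log² n), g(n) dominates.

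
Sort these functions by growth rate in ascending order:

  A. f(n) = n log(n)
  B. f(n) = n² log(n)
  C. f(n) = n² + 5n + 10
A < C < B

Comparing growth rates:
A = n log(n) is O(n log n)
C = n² + 5n + 10 is O(n²)
B = n² log(n) is O(n² log n)

Therefore, the order from slowest to fastest is: A < C < B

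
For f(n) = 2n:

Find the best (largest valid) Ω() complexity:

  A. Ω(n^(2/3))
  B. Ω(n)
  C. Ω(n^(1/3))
B

f(n) = 2n is Ω(n).
All listed options are valid Big-Ω bounds (lower bounds),
but Ω(n) is the tightest (largest valid bound).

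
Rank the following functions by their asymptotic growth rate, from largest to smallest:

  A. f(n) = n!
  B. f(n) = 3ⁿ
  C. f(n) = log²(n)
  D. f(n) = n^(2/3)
A > B > D > C

Comparing growth rates:
A = n! is O(n!)
B = 3ⁿ is O(3ⁿ)
D = n^(2/3) is O(n^(2/3))
C = log²(n) is O(log² n)

Therefore, the order from fastest to slowest is: A > B > D > C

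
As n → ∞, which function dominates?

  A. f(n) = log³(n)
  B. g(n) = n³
B

f(n) = log³(n) is O(log³ n), while g(n) = n³ is O(n³).
Since O(n³) grows faster than O(log³ n), g(n) dominates.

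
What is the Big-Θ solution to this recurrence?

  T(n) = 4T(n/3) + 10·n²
Θ(n²)

Master Theorem: a = 4, b = 3, f(n) = 10·n².
Compute the critical exponent d = log₃(4) = 1.262.
Compare f(n) = Θ(n²) against n^d:
  k = 2 > d = 1.262, so f(n) = Ω(n^(d+ε)) — Case 3.
  Regularity: a·(n/b)^2/n^2 = a/b^2 = 4/9 < 1 ✓.
  The top-level work dominates: T(n) = Θ(f(n)) = Θ(n²).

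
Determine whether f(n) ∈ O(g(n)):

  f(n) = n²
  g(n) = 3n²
True

f(n) = n² and g(n) = 3n² are both O(n²).
Big-O permits equal growth rates (f ≤ c·g for some c), so f(n) = O(g(n)) is true.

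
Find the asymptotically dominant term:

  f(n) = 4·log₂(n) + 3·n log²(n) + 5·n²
5·n²

Looking at each term:
  - 4·log₂(n) is O(log n)
  - 3·n log²(n) is O(n log² n)
  - 5·n² is O(n²)

The term 5·n² (O(n²)) grows fastest and dominates all others.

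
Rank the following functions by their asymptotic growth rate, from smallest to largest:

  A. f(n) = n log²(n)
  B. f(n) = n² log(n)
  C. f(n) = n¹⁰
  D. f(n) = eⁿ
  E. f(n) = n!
A < B < C < D < E

Comparing growth rates:
A = n log²(n) is O(n log² n)
B = n² log(n) is O(n² log n)
C = n¹⁰ is O(n¹⁰)
D = eⁿ is O(eⁿ)
E = n! is O(n!)

Therefore, the order from slowest to fastest is: A < B < C < D < E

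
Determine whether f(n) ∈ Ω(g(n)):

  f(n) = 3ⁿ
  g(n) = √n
True

f(n) = 3ⁿ is O(3ⁿ), and g(n) = √n is O(√n).
Since O(3ⁿ) grows at least as fast as O(√n), f(n) = Ω(g(n)) is true.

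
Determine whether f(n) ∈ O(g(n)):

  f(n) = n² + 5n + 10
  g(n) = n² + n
True

f(n) = n² + 5n + 10 and g(n) = n² + n are both O(n²).
Big-O permits equal growth rates (f ≤ c·g for some c), so f(n) = O(g(n)) is true.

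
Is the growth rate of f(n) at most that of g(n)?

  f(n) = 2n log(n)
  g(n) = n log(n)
True

f(n) = 2n log(n) and g(n) = n log(n) are both O(n log n).
Big-O permits equal growth rates (f ≤ c·g for some c), so f(n) = O(g(n)) is true.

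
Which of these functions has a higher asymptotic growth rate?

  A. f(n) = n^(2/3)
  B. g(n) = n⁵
B

f(n) = n^(2/3) is O(n^(2/3)), while g(n) = n⁵ is O(n⁵).
Since O(n⁵) grows faster than O(n^(2/3)), g(n) dominates.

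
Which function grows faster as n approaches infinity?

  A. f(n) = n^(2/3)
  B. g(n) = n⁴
B

f(n) = n^(2/3) is O(n^(2/3)), while g(n) = n⁴ is O(n⁴).
Since O(n⁴) grows faster than O(n^(2/3)), g(n) dominates.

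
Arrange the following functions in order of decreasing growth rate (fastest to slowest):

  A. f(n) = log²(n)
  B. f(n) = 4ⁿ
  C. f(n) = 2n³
B > C > A

Comparing growth rates:
B = 4ⁿ is O(4ⁿ)
C = 2n³ is O(n³)
A = log²(n) is O(log² n)

Therefore, the order from fastest to slowest is: B > C > A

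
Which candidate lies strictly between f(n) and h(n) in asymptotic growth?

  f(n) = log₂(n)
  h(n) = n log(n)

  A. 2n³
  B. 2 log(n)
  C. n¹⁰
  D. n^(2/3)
D

We need g(n) with log₂(n) = o(g(n)) and g(n) = o(n log(n)), i.e. O(log n) ≺ g ≺ O(n log n).
Check each option:
  A. 2n³ — O(n³) does not grow strictly slower than h(n)
  B. 2 log(n) — O(log n) does not grow strictly faster than f(n)
  C. n¹⁰ — O(n¹⁰) does not grow strictly slower than h(n)
  D. n^(2/3) — O(n^(2/3)) is strictly between O(log n) and O(n log n) ✓

Only option D (n^(2/3)) lies strictly between.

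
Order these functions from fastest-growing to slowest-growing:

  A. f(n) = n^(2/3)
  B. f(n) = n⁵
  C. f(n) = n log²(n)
B > C > A

Comparing growth rates:
B = n⁵ is O(n⁵)
C = n log²(n) is O(n log² n)
A = n^(2/3) is O(n^(2/3))

Therefore, the order from fastest to slowest is: B > C > A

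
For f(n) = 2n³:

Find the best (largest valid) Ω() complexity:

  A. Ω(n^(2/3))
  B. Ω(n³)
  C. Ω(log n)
B

f(n) = 2n³ is Ω(n³).
All listed options are valid Big-Ω bounds (lower bounds),
but Ω(n³) is the tightest (largest valid bound).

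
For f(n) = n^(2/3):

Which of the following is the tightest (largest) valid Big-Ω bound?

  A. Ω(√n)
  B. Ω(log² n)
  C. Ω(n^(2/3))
C

f(n) = n^(2/3) is Ω(n^(2/3)).
All listed options are valid Big-Ω bounds (lower bounds),
but Ω(n^(2/3)) is the tightest (largest valid bound).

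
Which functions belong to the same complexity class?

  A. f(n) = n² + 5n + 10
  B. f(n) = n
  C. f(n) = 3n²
A and C

Examining each function:
  A. n² + 5n + 10 is O(n²)
  B. n is O(n)
  C. 3n² is O(n²)

Functions A and C both have the same complexity class.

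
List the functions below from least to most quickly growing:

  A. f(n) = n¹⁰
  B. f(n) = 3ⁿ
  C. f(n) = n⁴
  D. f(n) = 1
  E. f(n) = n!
D < C < A < B < E

Comparing growth rates:
D = 1 is O(1)
C = n⁴ is O(n⁴)
A = n¹⁰ is O(n¹⁰)
B = 3ⁿ is O(3ⁿ)
E = n! is O(n!)

Therefore, the order from slowest to fastest is: D < C < A < B < E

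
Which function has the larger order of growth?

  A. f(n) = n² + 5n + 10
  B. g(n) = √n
A

f(n) = n² + 5n + 10 is O(n²), while g(n) = √n is O(√n).
Since O(n²) grows faster than O(√n), f(n) dominates.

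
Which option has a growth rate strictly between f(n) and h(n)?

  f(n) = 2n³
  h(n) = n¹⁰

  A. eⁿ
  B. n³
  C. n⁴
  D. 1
C

We need g(n) with 2n³ = o(g(n)) and g(n) = o(n¹⁰), i.e. O(n³) ≺ g ≺ O(n¹⁰).
Check each option:
  A. eⁿ — O(eⁿ) does not grow strictly slower than h(n)
  B. n³ — O(n³) does not grow strictly faster than f(n)
  C. n⁴ — O(n⁴) is strictly between O(n³) and O(n¹⁰) ✓
  D. 1 — O(1) does not grow strictly faster than f(n)

Only option C (n⁴) lies strictly between.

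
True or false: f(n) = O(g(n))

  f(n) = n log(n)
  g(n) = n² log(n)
True

f(n) = n log(n) is O(n log n), and g(n) = n² log(n) is O(n² log n).
Since O(n log n) ⊆ O(n² log n) (f grows no faster than g), f(n) = O(g(n)) is true.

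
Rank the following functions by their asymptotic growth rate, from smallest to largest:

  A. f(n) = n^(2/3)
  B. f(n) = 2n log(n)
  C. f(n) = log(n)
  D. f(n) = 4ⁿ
C < A < B < D

Comparing growth rates:
C = log(n) is O(log n)
A = n^(2/3) is O(n^(2/3))
B = 2n log(n) is O(n log n)
D = 4ⁿ is O(4ⁿ)

Therefore, the order from slowest to fastest is: C < A < B < D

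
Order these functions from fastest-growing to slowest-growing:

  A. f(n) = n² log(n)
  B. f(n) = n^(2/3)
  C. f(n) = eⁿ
C > A > B

Comparing growth rates:
C = eⁿ is O(eⁿ)
A = n² log(n) is O(n² log n)
B = n^(2/3) is O(n^(2/3))

Therefore, the order from fastest to slowest is: C > A > B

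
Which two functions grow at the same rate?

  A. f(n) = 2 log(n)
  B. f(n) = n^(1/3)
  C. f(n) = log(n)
A and C

Examining each function:
  A. 2 log(n) is O(log n)
  B. n^(1/3) is O(n^(1/3))
  C. log(n) is O(log n)

Functions A and C both have the same complexity class.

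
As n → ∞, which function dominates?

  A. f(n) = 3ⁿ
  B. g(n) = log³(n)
A

f(n) = 3ⁿ is O(3ⁿ), while g(n) = log³(n) is O(log³ n).
Since O(3ⁿ) grows faster than O(log³ n), f(n) dominates.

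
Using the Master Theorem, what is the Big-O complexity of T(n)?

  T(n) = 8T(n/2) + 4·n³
Θ(n³ log n)

Master Theorem: a = 8, b = 2, f(n) = 4·n³.
Compute the critical exponent d = log₂(8) = 3.
Compare f(n) = Θ(n³) against n^d:
  k = 3 = d, so f(n) = Θ(n^d) — Case 2.
  Work is balanced across levels: T(n) = Θ(n^d log n) = Θ(n³ log n).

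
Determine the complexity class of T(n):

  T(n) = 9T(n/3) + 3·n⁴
Θ(n⁴)

Master Theorem: a = 9, b = 3, f(n) = 3·n⁴.
Compute the critical exponent d = log₃(9) = 2.
Compare f(n) = Θ(n⁴) against n^d:
  k = 4 > d = 2, so f(n) = Ω(n^(d+ε)) — Case 3.
  Regularity: a·(n/b)^4/n^4 = a/b^4 = 9/81 < 1 ✓.
  The top-level work dominates: T(n) = Θ(f(n)) = Θ(n⁴).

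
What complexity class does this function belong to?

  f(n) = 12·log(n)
O(log n)

The dominant term in 12·log(n) is 12·log(n), which is Θ(log n).
Constants are absorbed, so the tightest bound is O(log n).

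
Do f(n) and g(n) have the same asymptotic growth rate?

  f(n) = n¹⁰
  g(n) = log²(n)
False

f(n) = n¹⁰ is O(n¹⁰), and g(n) = log²(n) is O(log² n).
Since they have different growth rates, f(n) = Θ(g(n)) is false.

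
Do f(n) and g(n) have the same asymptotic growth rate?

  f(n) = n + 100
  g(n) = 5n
True

f(n) = n + 100 and g(n) = 5n are both O(n).
Since they have the same asymptotic growth rate, f(n) = Θ(g(n)) is true.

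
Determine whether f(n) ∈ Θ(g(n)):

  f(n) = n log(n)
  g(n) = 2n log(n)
True

f(n) = n log(n) and g(n) = 2n log(n) are both O(n log n).
Since they have the same asymptotic growth rate, f(n) = Θ(g(n)) is true.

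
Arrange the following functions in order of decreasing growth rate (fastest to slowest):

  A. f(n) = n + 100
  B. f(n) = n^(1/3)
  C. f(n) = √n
A > C > B

Comparing growth rates:
A = n + 100 is O(n)
C = √n is O(√n)
B = n^(1/3) is O(n^(1/3))

Therefore, the order from fastest to slowest is: A > C > B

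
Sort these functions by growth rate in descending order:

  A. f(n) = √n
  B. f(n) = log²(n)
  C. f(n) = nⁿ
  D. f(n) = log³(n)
C > A > D > B

Comparing growth rates:
C = nⁿ is O(nⁿ)
A = √n is O(√n)
D = log³(n) is O(log³ n)
B = log²(n) is O(log² n)

Therefore, the order from fastest to slowest is: C > A > D > B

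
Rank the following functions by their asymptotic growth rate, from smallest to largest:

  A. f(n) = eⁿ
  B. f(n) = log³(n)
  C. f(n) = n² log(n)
B < C < A

Comparing growth rates:
B = log³(n) is O(log³ n)
C = n² log(n) is O(n² log n)
A = eⁿ is O(eⁿ)

Therefore, the order from slowest to fastest is: B < C < A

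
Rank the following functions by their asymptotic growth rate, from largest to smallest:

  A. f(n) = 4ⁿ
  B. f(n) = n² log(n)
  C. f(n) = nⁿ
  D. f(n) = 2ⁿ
C > A > D > B

Comparing growth rates:
C = nⁿ is O(nⁿ)
A = 4ⁿ is O(4ⁿ)
D = 2ⁿ is O(2ⁿ)
B = n² log(n) is O(n² log n)

Therefore, the order from fastest to slowest is: C > A > D > B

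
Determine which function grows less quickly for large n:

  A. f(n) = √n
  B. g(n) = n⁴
A

f(n) = √n is O(√n), while g(n) = n⁴ is O(n⁴).
Since O(√n) grows slower than O(n⁴), f(n) is dominated.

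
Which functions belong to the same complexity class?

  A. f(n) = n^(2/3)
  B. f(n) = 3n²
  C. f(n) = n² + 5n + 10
B and C

Examining each function:
  A. n^(2/3) is O(n^(2/3))
  B. 3n² is O(n²)
  C. n² + 5n + 10 is O(n²)

Functions B and C both have the same complexity class.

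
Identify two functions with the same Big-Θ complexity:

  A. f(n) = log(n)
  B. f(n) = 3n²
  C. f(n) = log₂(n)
A and C

Examining each function:
  A. log(n) is O(log n)
  B. 3n² is O(n²)
  C. log₂(n) is O(log n)

Functions A and C both have the same complexity class.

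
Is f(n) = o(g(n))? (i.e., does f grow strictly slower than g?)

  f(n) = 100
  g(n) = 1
False

f(n) = 100 is O(1), and g(n) = 1 is O(1).
Since they have the same growth rate, f(n) = o(g(n)) is false.
(f = o(g) requires f to grow strictly slower, not equal.)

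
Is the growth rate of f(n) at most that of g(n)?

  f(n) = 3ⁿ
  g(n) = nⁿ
True

f(n) = 3ⁿ is O(3ⁿ), and g(n) = nⁿ is O(nⁿ).
Since O(3ⁿ) ⊆ O(nⁿ) (f grows no faster than g), f(n) = O(g(n)) is true.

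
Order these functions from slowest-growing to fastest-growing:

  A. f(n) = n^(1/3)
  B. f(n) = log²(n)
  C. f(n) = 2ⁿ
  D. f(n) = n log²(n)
B < A < D < C

Comparing growth rates:
B = log²(n) is O(log² n)
A = n^(1/3) is O(n^(1/3))
D = n log²(n) is O(n log² n)
C = 2ⁿ is O(2ⁿ)

Therefore, the order from slowest to fastest is: B < A < D < C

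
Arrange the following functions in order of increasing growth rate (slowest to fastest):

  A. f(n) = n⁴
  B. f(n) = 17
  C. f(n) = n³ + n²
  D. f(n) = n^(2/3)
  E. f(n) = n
B < D < E < C < A

Comparing growth rates:
B = 17 is O(1)
D = n^(2/3) is O(n^(2/3))
E = n is O(n)
C = n³ + n² is O(n³)
A = n⁴ is O(n⁴)

Therefore, the order from slowest to fastest is: B < D < E < C < A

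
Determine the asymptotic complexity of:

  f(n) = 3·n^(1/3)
O(n^(1/3))

The dominant term in 3·n^(1/3) is 3·n^(1/3), which is Θ(n^(1/3)).
Constants are absorbed, so the tightest bound is O(n^(1/3)).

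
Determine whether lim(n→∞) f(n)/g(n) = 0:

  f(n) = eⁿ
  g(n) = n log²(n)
False

f(n) = eⁿ is O(eⁿ), and g(n) = n log²(n) is O(n log² n).
Since O(eⁿ) grows faster than or equal to O(n log² n), f(n) = o(g(n)) is false.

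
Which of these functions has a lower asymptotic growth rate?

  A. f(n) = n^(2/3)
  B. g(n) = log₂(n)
B

f(n) = n^(2/3) is O(n^(2/3)), while g(n) = log₂(n) is O(log n).
Since O(log n) grows slower than O(n^(2/3)), g(n) is dominated.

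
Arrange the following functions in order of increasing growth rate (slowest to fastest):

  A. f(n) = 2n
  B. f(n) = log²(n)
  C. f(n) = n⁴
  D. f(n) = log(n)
D < B < A < C

Comparing growth rates:
D = log(n) is O(log n)
B = log²(n) is O(log² n)
A = 2n is O(n)
C = n⁴ is O(n⁴)

Therefore, the order from slowest to fastest is: D < B < A < C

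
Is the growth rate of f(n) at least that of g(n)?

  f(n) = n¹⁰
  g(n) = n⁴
True

f(n) = n¹⁰ is O(n¹⁰), and g(n) = n⁴ is O(n⁴).
Since O(n¹⁰) grows at least as fast as O(n⁴), f(n) = Ω(g(n)) is true.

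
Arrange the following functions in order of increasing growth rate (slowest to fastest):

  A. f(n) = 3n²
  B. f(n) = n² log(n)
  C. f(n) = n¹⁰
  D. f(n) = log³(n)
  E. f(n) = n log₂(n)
D < E < A < B < C

Comparing growth rates:
D = log³(n) is O(log³ n)
E = n log₂(n) is O(n log n)
A = 3n² is O(n²)
B = n² log(n) is O(n² log n)
C = n¹⁰ is O(n¹⁰)

Therefore, the order from slowest to fastest is: D < E < A < B < C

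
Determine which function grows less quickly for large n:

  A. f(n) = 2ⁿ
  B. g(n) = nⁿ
A

f(n) = 2ⁿ is O(2ⁿ), while g(n) = nⁿ is O(nⁿ).
Since O(2ⁿ) grows slower than O(nⁿ), f(n) is dominated.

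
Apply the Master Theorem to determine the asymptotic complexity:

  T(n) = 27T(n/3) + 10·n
Θ(n³)

Master Theorem: a = 27, b = 3, f(n) = 10·n.
Compute the critical exponent d = log₃(27) = 3.
Compare f(n) = Θ(n) against n^d:
  k = 1 < d = 3, so f(n) = O(n^(d-ε)) — Case 1.
  The recursion cost dominates: T(n) = Θ(n^d) = Θ(n³).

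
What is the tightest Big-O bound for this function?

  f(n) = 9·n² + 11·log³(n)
O(n²)

The dominant term in 9·n² + 11·log³(n) is 9·n², which is Θ(n²).
Lower-order terms (11·log³(n)) are asymptotically negligible.
Constants are absorbed, so the tightest bound is O(n²).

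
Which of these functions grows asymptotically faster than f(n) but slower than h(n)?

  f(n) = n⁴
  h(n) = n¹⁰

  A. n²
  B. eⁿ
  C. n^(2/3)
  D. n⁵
D

We need g(n) with n⁴ = o(g(n)) and g(n) = o(n¹⁰), i.e. O(n⁴) ≺ g ≺ O(n¹⁰).
Check each option:
  A. n² — O(n²) does not grow strictly faster than f(n)
  B. eⁿ — O(eⁿ) does not grow strictly slower than h(n)
  C. n^(2/3) — O(n^(2/3)) does not grow strictly faster than f(n)
  D. n⁵ — O(n⁵) is strictly between O(n⁴) and O(n¹⁰) ✓

Only option D (n⁵) lies strictly between.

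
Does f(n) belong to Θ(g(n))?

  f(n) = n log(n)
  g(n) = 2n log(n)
True

f(n) = n log(n) and g(n) = 2n log(n) are both O(n log n).
Since they have the same asymptotic growth rate, f(n) = Θ(g(n)) is true.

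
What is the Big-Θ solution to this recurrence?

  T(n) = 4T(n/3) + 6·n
Θ(n^log₃(4))

Master Theorem: a = 4, b = 3, f(n) = 6·n.
Compute the critical exponent d = log₃(4) = 1.262.
Compare f(n) = Θ(n) against n^d:
  k = 1 < d = 1.262, so f(n) = O(n^(d-ε)) — Case 1.
  The recursion cost dominates: T(n) = Θ(n^d) = Θ(n^log₃(4)).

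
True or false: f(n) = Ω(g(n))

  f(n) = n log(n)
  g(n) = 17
True

f(n) = n log(n) is O(n log n), and g(n) = 17 is O(1).
Since O(n log n) grows at least as fast as O(1), f(n) = Ω(g(n)) is true.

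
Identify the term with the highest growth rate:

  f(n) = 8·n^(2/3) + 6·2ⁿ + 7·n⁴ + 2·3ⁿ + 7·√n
2·3ⁿ

Looking at each term:
  - 8·n^(2/3) is O(n^(2/3))
  - 6·2ⁿ is O(2ⁿ)
  - 7·n⁴ is O(n⁴)
  - 2·3ⁿ is O(3ⁿ)
  - 7·√n is O(√n)

The term 2·3ⁿ (O(3ⁿ)) grows fastest and dominates all others.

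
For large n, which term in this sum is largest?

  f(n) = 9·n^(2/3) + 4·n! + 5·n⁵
4·n!

Looking at each term:
  - 9·n^(2/3) is O(n^(2/3))
  - 4·n! is O(n!)
  - 5·n⁵ is O(n⁵)

The term 4·n! (O(n!)) grows fastest and dominates all others.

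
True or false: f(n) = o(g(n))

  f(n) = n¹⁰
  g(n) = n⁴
False

f(n) = n¹⁰ is O(n¹⁰), and g(n) = n⁴ is O(n⁴).
Since O(n¹⁰) grows faster than or equal to O(n⁴), f(n) = o(g(n)) is false.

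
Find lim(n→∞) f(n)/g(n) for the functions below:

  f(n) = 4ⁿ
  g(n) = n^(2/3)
∞

Since 4ⁿ (O(4ⁿ)) grows faster than n^(2/3) (O(n^(2/3))),
the ratio f(n)/g(n) → ∞ as n → ∞.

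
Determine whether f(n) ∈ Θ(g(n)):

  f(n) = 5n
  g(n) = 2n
True

f(n) = 5n and g(n) = 2n are both O(n).
Since they have the same asymptotic growth rate, f(n) = Θ(g(n)) is true.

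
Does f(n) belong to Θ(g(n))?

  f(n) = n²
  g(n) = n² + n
True

f(n) = n² and g(n) = n² + n are both O(n²).
Since they have the same asymptotic growth rate, f(n) = Θ(g(n)) is true.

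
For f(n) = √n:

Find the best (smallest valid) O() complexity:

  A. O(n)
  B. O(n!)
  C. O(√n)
C

f(n) = √n is O(√n).
All listed options are valid Big-O bounds (upper bounds),
but O(√n) is the tightest (smallest valid bound).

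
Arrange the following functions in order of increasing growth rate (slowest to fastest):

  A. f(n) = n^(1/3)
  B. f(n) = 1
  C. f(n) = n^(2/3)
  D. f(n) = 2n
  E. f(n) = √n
B < A < E < C < D

Comparing growth rates:
B = 1 is O(1)
A = n^(1/3) is O(n^(1/3))
E = √n is O(√n)
C = n^(2/3) is O(n^(2/3))
D = 2n is O(n)

Therefore, the order from slowest to fastest is: B < A < E < C < D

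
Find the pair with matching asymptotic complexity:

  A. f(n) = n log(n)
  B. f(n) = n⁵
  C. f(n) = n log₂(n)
A and C

Examining each function:
  A. n log(n) is O(n log n)
  B. n⁵ is O(n⁵)
  C. n log₂(n) is O(n log n)

Functions A and C both have the same complexity class.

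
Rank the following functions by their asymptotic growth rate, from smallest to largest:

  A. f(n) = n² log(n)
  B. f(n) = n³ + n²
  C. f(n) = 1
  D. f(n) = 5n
C < D < A < B

Comparing growth rates:
C = 1 is O(1)
D = 5n is O(n)
A = n² log(n) is O(n² log n)
B = n³ + n² is O(n³)

Therefore, the order from slowest to fastest is: C < D < A < B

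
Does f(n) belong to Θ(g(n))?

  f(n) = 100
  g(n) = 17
True

f(n) = 100 and g(n) = 17 are both O(1).
Since they have the same asymptotic growth rate, f(n) = Θ(g(n)) is true.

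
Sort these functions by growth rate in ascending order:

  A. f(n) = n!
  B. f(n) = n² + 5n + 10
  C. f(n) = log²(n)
C < B < A

Comparing growth rates:
C = log²(n) is O(log² n)
B = n² + 5n + 10 is O(n²)
A = n! is O(n!)

Therefore, the order from slowest to fastest is: C < B < A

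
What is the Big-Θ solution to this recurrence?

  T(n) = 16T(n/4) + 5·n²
Θ(n² log n)

Master Theorem: a = 16, b = 4, f(n) = 5·n².
Compute the critical exponent d = log₄(16) = 2.
Compare f(n) = Θ(n²) against n^d:
  k = 2 = d, so f(n) = Θ(n^d) — Case 2.
  Work is balanced across levels: T(n) = Θ(n^d log n) = Θ(n² log n).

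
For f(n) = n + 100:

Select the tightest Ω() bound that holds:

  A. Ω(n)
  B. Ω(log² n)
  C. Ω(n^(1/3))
A

f(n) = n + 100 is Ω(n).
All listed options are valid Big-Ω bounds (lower bounds),
but Ω(n) is the tightest (largest valid bound).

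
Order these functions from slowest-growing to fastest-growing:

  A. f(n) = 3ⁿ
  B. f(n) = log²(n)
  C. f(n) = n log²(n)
B < C < A

Comparing growth rates:
B = log²(n) is O(log² n)
C = n log²(n) is O(n log² n)
A = 3ⁿ is O(3ⁿ)

Therefore, the order from slowest to fastest is: B < C < A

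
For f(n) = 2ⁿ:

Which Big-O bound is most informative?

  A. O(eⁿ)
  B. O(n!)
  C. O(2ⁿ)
C

f(n) = 2ⁿ is O(2ⁿ).
All listed options are valid Big-O bounds (upper bounds),
but O(2ⁿ) is the tightest (smallest valid bound).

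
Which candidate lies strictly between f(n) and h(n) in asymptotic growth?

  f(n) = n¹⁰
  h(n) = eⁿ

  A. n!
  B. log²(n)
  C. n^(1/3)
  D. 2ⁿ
D

We need g(n) with n¹⁰ = o(g(n)) and g(n) = o(eⁿ), i.e. O(n¹⁰) ≺ g ≺ O(eⁿ).
Check each option:
  A. n! — O(n!) does not grow strictly slower than h(n)
  B. log²(n) — O(log² n) does not grow strictly faster than f(n)
  C. n^(1/3) — O(n^(1/3)) does not grow strictly faster than f(n)
  D. 2ⁿ — O(2ⁿ) is strictly between O(n¹⁰) and O(eⁿ) ✓

Only option D (2ⁿ) lies strictly between.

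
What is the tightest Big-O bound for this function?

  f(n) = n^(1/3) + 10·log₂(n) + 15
O(n^(1/3))

The dominant term in n^(1/3) + 10·log₂(n) + 15 is n^(1/3), which is Θ(n^(1/3)).
Lower-order terms (10·log₂(n), 15) are asymptotically negligible.
Constants are absorbed, so the tightest bound is O(n^(1/3)).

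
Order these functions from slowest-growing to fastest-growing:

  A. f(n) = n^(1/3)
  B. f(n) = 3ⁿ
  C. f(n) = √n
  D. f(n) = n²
A < C < D < B

Comparing growth rates:
A = n^(1/3) is O(n^(1/3))
C = √n is O(√n)
D = n² is O(n²)
B = 3ⁿ is O(3ⁿ)

Therefore, the order from slowest to fastest is: A < C < D < B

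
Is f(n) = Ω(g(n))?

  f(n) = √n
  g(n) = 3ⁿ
False

f(n) = √n is O(√n), and g(n) = 3ⁿ is O(3ⁿ).
Since O(√n) grows slower than O(3ⁿ), f(n) = Ω(g(n)) is false.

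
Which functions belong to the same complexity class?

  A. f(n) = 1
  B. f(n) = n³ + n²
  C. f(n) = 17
A and C

Examining each function:
  A. 1 is O(1)
  B. n³ + n² is O(n³)
  C. 17 is O(1)

Functions A and C both have the same complexity class.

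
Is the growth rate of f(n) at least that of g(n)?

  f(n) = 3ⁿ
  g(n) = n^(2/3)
True

f(n) = 3ⁿ is O(3ⁿ), and g(n) = n^(2/3) is O(n^(2/3)).
Since O(3ⁿ) grows at least as fast as O(n^(2/3)), f(n) = Ω(g(n)) is true.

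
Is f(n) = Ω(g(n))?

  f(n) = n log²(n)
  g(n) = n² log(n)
False

f(n) = n log²(n) is O(n log² n), and g(n) = n² log(n) is O(n² log n).
Since O(n log² n) grows slower than O(n² log n), f(n) = Ω(g(n)) is false.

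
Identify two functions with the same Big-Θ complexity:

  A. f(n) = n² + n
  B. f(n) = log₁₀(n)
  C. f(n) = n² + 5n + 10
A and C

Examining each function:
  A. n² + n is O(n²)
  B. log₁₀(n) is O(log n)
  C. n² + 5n + 10 is O(n²)

Functions A and C both have the same complexity class.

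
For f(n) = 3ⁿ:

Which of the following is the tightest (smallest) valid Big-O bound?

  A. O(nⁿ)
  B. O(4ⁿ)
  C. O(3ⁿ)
C

f(n) = 3ⁿ is O(3ⁿ).
All listed options are valid Big-O bounds (upper bounds),
but O(3ⁿ) is the tightest (smallest valid bound).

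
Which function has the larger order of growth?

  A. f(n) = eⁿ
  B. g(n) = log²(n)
A

f(n) = eⁿ is O(eⁿ), while g(n) = log²(n) is O(log² n).
Since O(eⁿ) grows faster than O(log² n), f(n) dominates.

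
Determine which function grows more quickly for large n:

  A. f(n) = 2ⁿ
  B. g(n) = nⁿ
B

f(n) = 2ⁿ is O(2ⁿ), while g(n) = nⁿ is O(nⁿ).
Since O(nⁿ) grows faster than O(2ⁿ), g(n) dominates.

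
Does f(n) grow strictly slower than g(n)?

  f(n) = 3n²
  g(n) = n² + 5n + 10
False

f(n) = 3n² is O(n²), and g(n) = n² + 5n + 10 is O(n²).
Since they have the same growth rate, f(n) = o(g(n)) is false.
(f = o(g) requires f to grow strictly slower, not equal.)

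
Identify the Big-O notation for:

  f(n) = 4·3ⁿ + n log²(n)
O(3ⁿ)

The dominant term in 4·3ⁿ + n log²(n) is 4·3ⁿ, which is Θ(3ⁿ).
Lower-order terms (n log²(n)) are asymptotically negligible.
Constants are absorbed, so the tightest bound is O(3ⁿ).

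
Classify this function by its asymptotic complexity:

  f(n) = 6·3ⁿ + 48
O(3ⁿ)

The dominant term in 6·3ⁿ + 48 is 6·3ⁿ, which is Θ(3ⁿ).
Lower-order terms (48) are asymptotically negligible.
Constants are absorbed, so the tightest bound is O(3ⁿ).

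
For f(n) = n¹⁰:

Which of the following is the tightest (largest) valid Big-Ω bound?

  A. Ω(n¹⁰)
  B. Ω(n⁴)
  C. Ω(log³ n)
A

f(n) = n¹⁰ is Ω(n¹⁰).
All listed options are valid Big-Ω bounds (lower bounds),
but Ω(n¹⁰) is the tightest (largest valid bound).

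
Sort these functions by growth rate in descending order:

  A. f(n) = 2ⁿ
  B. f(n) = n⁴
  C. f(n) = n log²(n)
A > B > C

Comparing growth rates:
A = 2ⁿ is O(2ⁿ)
B = n⁴ is O(n⁴)
C = n log²(n) is O(n log² n)

Therefore, the order from fastest to slowest is: A > B > C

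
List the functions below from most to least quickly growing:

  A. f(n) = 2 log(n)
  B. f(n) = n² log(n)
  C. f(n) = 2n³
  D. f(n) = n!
D > C > B > A

Comparing growth rates:
D = n! is O(n!)
C = 2n³ is O(n³)
B = n² log(n) is O(n² log n)
A = 2 log(n) is O(log n)

Therefore, the order from fastest to slowest is: D > C > B > A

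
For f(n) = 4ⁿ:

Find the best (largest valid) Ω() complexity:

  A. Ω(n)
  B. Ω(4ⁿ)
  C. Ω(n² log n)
B

f(n) = 4ⁿ is Ω(4ⁿ).
All listed options are valid Big-Ω bounds (lower bounds),
but Ω(4ⁿ) is the tightest (largest valid bound).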